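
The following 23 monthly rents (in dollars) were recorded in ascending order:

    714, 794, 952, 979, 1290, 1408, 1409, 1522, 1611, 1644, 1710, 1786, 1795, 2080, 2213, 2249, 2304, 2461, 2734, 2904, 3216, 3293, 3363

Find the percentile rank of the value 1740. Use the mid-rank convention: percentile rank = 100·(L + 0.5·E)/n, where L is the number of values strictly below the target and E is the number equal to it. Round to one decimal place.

47.8

Count below 1740: L = 11; count equal: E = 0; n = 23.
Percentile rank = 100·(11 + 0.5·0)/23 = 100·11/23 = 47.83.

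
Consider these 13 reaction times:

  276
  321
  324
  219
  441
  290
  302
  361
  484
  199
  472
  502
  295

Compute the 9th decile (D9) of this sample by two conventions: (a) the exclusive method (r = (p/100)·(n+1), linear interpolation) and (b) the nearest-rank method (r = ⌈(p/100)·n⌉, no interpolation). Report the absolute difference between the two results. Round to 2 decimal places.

10.80

Sorted: 199, 219, 276, 290, 295, 302, 321, 324, 361, 441, 472, 484, 502.
n = 13.
(a) r = 12.6; between ranks 12 (484) and 13 (502): 494.8.
(b) the nearest-rank method: rank 12 → 484.
|494.8 − 484| = 10.8.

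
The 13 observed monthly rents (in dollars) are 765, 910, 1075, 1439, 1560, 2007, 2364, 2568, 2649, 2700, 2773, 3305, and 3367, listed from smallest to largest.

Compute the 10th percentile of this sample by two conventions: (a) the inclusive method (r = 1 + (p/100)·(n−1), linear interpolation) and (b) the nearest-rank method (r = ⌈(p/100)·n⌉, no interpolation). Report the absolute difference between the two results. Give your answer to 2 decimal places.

33.00

n = 13.
(a) r = 2.2; between ranks 2 (910) and 3 (1075): 943.
(b) the nearest-rank method: rank 2 → 910.
|943 − 910| = 33.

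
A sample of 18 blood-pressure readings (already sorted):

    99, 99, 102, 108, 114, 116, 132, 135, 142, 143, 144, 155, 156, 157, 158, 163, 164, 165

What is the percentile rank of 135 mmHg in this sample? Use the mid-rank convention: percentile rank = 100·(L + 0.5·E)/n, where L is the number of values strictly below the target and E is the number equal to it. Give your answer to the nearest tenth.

41.7

Count below 135: L = 7; count equal: E = 1; n = 18.
Percentile rank = 100·(7 + 0.5·1)/18 = 100·7.5/18 = 41.67.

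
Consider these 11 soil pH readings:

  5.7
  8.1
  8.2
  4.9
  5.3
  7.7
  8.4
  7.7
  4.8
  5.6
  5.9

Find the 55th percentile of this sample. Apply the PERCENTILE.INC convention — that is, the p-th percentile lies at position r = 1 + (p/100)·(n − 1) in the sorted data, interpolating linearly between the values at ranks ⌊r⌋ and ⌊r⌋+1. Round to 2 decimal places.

6.80

Sorted: 4.8, 4.9, 5.3, 5.6, 5.7, 5.9, 7.7, 7.7, 8.1, 8.2, 8.4.
n = 11.
r = 1 + (55/100)·(11 − 1) = 1 + 5.5 = 6.5.
Rank 6 is 5.9 and rank 7 is 7.7.
Interpolate: 5.9 + 0.5·(7.7 − 5.9) = 5.9 + 0.5·1.8 = 6.8.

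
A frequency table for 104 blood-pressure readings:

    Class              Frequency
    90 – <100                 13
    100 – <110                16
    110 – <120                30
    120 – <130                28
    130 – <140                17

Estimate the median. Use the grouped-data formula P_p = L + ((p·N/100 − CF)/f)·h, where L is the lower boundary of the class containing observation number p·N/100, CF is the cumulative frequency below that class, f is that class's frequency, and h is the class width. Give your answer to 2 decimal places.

N = 104; target position k = 50/100 · 104 = 52.
Cumulative frequencies: 13, 29, 59, 87, 104.
Observation 52 falls in the class 110 – <120.
L = 110, CF = 29, f = 30, h = 10.
P50 = 110 + ((52 − 29)/30)·10 = 110 + 7.66667 = 117.667.

117.67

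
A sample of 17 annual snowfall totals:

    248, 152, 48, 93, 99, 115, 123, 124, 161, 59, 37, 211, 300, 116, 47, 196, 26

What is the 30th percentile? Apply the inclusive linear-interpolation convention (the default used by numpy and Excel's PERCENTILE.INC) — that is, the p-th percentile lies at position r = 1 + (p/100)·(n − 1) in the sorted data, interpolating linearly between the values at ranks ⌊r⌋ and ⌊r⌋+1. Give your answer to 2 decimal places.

Sorted: 26, 37, 47, 48, 59, 93, 99, 115, 116, 123, 124, 152, 161, 196, 211, 248, 300.
n = 17.
r = 1 + (30/100)·(17 − 1) = 1 + 4.8 = 5.8.
Rank 5 is 59 and rank 6 is 93.
Interpolate: 59 + 0.8·(93 − 59) = 59 + 0.8·34 = 86.2.

86.20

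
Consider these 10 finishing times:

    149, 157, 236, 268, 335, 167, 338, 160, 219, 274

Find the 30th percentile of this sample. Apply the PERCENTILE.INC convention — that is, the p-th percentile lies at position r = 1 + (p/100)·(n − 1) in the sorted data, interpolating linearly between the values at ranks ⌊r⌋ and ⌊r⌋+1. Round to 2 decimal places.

Sorted: 149, 157, 160, 167, 219, 236, 268, 274, 335, 338.
n = 10.
r = 1 + (30/100)·(10 − 1) = 1 + 2.7 = 3.7.
Rank 3 is 160 and rank 4 is 167.
Interpolate: 160 + 0.7·(167 − 160) = 160 + 0.7·7 = 164.9.

164.90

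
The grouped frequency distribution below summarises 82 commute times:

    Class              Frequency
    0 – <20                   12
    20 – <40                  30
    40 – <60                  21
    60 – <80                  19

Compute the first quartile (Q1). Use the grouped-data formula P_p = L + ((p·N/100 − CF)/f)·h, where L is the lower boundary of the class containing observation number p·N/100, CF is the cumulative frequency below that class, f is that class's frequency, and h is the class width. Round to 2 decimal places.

25.67

N = 82; target position k = 25/100 · 82 = 20.5.
Cumulative frequencies: 12, 42, 63, 82.
Observation 20.5 falls in the class 20 – <40.
L = 20, CF = 12, f = 30, h = 20.
P25 = 20 + ((20.5 − 12)/30)·20 = 20 + 5.66667 = 25.6667.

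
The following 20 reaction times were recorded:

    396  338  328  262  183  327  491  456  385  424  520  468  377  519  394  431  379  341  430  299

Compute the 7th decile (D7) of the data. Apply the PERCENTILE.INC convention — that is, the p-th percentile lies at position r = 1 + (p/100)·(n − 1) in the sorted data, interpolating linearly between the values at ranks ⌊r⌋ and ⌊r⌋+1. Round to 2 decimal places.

Sorted: 183, 262, 299, 327, 328, 338, 341, 377, 379, 385, 394, 396, 424, 430, 431, 456, 468, 491, 519, 520.
n = 20.
r = 1 + (70/100)·(20 − 1) = 1 + 13.3 = 14.3.
Rank 14 is 430 and rank 15 is 431.
Interpolate: 430 + 0.3·(431 − 430) = 430 + 0.3·1 = 430.3.

430.30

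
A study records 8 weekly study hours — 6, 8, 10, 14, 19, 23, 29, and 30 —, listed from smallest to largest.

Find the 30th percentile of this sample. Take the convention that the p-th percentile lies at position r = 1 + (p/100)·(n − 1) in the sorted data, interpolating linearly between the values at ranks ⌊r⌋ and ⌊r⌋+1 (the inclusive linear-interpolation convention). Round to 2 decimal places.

n = 8.
r = 1 + (30/100)·(8 − 1) = 1 + 2.1 = 3.1.
Rank 3 is 10 and rank 4 is 14.
Interpolate: 10 + 0.1·(14 − 10) = 10 + 0.1·4 = 10.4.

10.40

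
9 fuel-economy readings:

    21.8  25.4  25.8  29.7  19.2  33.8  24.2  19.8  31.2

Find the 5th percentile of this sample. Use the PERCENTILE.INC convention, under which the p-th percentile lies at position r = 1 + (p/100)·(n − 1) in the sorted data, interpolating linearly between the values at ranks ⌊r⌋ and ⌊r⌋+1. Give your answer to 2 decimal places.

Sorted: 19.2, 19.8, 21.8, 24.2, 25.4, 25.8, 29.7, 31.2, 33.8.
n = 9.
r = 1 + (5/100)·(9 − 1) = 1 + 0.4 = 1.4.
Rank 1 is 19.2 and rank 2 is 19.8.
Interpolate: 19.2 + 0.4·(19.8 − 19.2) = 19.2 + 0.4·0.6 = 19.44.

19.44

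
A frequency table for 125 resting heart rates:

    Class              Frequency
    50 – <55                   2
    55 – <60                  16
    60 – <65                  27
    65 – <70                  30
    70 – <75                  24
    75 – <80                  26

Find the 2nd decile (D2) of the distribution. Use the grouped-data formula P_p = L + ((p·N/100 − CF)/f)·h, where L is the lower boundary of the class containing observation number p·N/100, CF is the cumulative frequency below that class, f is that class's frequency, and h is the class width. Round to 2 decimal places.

61.30

N = 125; target position k = 20/100 · 125 = 25.
Cumulative frequencies: 2, 18, 45, 75, 99, 125.
Observation 25 falls in the class 60 – <65.
L = 60, CF = 18, f = 27, h = 5.
P20 = 60 + ((25 − 18)/27)·5 = 60 + 1.2963 = 61.2963.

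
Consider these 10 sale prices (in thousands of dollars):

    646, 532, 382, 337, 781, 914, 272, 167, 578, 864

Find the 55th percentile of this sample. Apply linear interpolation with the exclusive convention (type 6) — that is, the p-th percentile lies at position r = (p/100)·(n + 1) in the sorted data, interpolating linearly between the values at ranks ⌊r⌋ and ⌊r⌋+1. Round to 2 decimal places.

581.40

Sorted: 167, 272, 337, 382, 532, 578, 646, 781, 864, 914.
n = 10.
r = (55/100)·(10 + 1) = 6.05.
Rank 6 is 578 and rank 7 is 646.
Interpolate: 578 + 0.05·(646 − 578) = 578 + 0.05·68 = 581.4.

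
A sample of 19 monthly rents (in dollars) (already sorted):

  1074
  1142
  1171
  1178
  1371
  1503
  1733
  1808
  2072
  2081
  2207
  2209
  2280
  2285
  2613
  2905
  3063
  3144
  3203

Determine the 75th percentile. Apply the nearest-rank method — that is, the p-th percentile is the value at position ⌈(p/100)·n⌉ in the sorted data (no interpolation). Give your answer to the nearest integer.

2613

n = 19.
Position = ⌈75/100 · 19⌉ = ⌈14.25⌉ = 15.
The value at rank 15 is 2613.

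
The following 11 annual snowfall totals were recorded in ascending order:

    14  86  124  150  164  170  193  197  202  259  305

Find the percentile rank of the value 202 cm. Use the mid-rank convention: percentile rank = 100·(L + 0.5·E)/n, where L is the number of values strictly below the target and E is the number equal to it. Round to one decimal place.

Count below 202: L = 8; count equal: E = 1; n = 11.
Percentile rank = 100·(8 + 0.5·1)/11 = 100·8.5/11 = 77.27.

77.3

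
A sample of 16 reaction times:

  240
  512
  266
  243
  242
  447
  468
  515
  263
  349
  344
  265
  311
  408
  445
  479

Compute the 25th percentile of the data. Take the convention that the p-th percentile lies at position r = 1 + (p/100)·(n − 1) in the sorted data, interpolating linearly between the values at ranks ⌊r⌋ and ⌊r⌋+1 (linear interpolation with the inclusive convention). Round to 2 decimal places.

264.50

Sorted: 240, 242, 243, 263, 265, 266, 311, 344, 349, 408, 445, 447, 468, 479, 512, 515.
n = 16.
r = 1 + (25/100)·(16 − 1) = 1 + 3.75 = 4.75.
Rank 4 is 263 and rank 5 is 265.
Interpolate: 263 + 0.75·(265 − 263) = 263 + 0.75·2 = 264.5.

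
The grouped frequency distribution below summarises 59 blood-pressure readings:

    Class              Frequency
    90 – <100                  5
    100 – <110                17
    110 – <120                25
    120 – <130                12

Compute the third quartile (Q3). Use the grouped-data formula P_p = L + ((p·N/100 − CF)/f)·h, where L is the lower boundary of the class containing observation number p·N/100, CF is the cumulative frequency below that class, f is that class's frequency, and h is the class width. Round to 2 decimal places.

118.90

N = 59; target position k = 75/100 · 59 = 44.25.
Cumulative frequencies: 5, 22, 47, 59.
Observation 44.25 falls in the class 110 – <120.
L = 110, CF = 22, f = 25, h = 10.
P75 = 110 + ((44.25 − 22)/25)·10 = 110 + 8.9 = 118.9.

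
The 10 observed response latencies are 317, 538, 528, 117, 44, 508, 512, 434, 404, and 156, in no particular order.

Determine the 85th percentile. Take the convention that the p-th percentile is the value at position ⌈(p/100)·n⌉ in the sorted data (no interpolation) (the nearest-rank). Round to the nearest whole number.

528

Sorted: 44, 117, 156, 317, 404, 434, 508, 512, 528, 538.
n = 10.
Position = ⌈85/100 · 10⌉ = ⌈8.5⌉ = 9.
The value at rank 9 is 528.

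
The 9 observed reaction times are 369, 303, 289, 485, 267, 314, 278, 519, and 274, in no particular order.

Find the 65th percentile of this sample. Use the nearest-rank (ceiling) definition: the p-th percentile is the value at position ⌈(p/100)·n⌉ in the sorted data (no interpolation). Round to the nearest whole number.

314

Sorted: 267, 274, 278, 289, 303, 314, 369, 485, 519.
n = 9.
Position = ⌈65/100 · 9⌉ = ⌈5.85⌉ = 6.
The value at rank 6 is 314.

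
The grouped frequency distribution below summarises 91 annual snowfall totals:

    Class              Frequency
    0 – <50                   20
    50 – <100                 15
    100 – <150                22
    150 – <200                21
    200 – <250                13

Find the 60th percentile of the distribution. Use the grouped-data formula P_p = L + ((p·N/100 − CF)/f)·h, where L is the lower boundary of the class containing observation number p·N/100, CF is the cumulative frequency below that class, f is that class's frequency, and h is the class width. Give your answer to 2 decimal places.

144.55

N = 91; target position k = 60/100 · 91 = 54.6.
Cumulative frequencies: 20, 35, 57, 78, 91.
Observation 54.6 falls in the class 100 – <150.
L = 100, CF = 35, f = 22, h = 50.
P60 = 100 + ((54.6 − 35)/22)·50 = 100 + 44.5455 = 144.545.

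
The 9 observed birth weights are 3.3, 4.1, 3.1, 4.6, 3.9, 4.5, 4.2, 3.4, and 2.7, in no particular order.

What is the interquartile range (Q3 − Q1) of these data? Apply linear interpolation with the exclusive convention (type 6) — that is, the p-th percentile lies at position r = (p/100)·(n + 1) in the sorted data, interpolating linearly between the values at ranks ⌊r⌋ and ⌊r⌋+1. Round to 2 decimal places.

Sorted: 2.7, 3.1, 3.3, 3.4, 3.9, 4.1, 4.2, 4.5, 4.6.
n = 9.
P25: r = 2.5; ranks 2–3 are 3.1, 3.3; interpolating gives 3.2.
P75: r = 7.5; ranks 7–8 are 4.2, 4.5; interpolating gives 4.35.
Difference: 4.35 − 3.2 = 1.15.

1.15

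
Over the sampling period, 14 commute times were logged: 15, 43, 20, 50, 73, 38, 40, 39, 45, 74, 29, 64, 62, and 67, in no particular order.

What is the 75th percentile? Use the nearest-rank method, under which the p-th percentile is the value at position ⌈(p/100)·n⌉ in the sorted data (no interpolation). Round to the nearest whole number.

Sorted: 15, 20, 29, 38, 39, 40, 43, 45, 50, 62, 64, 67, 73, 74.
n = 14.
Position = ⌈75/100 · 14⌉ = ⌈10.5⌉ = 11.
The value at rank 11 is 64.

64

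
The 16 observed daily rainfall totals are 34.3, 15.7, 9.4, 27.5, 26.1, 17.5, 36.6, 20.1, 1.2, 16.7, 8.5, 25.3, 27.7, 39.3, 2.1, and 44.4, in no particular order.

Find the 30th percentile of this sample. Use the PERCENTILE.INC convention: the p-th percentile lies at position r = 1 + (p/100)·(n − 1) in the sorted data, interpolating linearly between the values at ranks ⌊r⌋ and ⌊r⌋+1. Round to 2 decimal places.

16.20

Sorted: 1.2, 2.1, 8.5, 9.4, 15.7, 16.7, 17.5, 20.1, 25.3, 26.1, 27.5, 27.7, 34.3, 36.6, 39.3, 44.4.
n = 16.
r = 1 + (30/100)·(16 − 1) = 1 + 4.5 = 5.5.
Rank 5 is 15.7 and rank 6 is 16.7.
Interpolate: 15.7 + 0.5·(16.7 − 15.7) = 15.7 + 0.5·1 = 16.2.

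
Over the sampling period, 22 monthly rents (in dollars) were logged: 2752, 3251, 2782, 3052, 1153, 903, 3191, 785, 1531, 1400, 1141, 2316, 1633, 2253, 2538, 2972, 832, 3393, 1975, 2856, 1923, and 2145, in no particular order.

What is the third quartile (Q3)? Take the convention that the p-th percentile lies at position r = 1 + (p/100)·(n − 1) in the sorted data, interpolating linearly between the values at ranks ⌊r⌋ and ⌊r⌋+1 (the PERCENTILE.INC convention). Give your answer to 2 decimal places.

2837.50

Sorted: 785, 832, 903, 1141, 1153, 1400, 1531, 1633, 1923, 1975, 2145, 2253, 2316, 2538, 2752, 2782, 2856, 2972, 3052, 3191, 3251, 3393.
n = 22.
r = 1 + (75/100)·(22 − 1) = 1 + 15.75 = 16.75.
Rank 16 is 2782 and rank 17 is 2856.
Interpolate: 2782 + 0.75·(2856 − 2782) = 2782 + 0.75·74 = 2837.5.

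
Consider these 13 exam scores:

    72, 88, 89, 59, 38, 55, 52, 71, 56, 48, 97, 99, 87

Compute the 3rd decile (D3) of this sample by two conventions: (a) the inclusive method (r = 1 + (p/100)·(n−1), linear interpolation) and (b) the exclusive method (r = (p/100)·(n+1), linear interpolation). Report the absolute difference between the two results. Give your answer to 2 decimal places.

Sorted: 38, 48, 52, 55, 56, 59, 71, 72, 87, 88, 89, 97, 99.
n = 13.
(a) r = 4.6; between ranks 4 (55) and 5 (56): 55.6.
(b) r = 4.2; between ranks 4 (55) and 5 (56): 55.2.
|55.6 − 55.2| = 0.4.

0.40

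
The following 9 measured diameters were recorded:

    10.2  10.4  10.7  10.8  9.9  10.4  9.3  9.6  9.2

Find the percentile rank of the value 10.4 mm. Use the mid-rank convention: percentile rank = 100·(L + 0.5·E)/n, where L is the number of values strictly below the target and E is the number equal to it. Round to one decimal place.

Sorted: 9.2, 9.3, 9.6, 9.9, 10.2, 10.4, 10.4, 10.7, 10.8.
Count below 10.4: L = 5; count equal: E = 2; n = 9.
Percentile rank = 100·(5 + 0.5·2)/9 = 100·6/9 = 66.67.

66.7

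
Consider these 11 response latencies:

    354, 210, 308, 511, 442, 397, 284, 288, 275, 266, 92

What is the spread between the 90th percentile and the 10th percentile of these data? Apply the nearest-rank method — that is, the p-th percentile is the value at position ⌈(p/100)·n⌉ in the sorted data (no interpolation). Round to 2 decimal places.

Sorted: 92, 210, 266, 275, 284, 288, 308, 354, 397, 442, 511.
n = 11.
P10: rank ⌈10/100·11⌉ = 2 → 210.
P90: rank ⌈90/100·11⌉ = 10 → 442.
Difference: 442 − 210 = 232.

232.00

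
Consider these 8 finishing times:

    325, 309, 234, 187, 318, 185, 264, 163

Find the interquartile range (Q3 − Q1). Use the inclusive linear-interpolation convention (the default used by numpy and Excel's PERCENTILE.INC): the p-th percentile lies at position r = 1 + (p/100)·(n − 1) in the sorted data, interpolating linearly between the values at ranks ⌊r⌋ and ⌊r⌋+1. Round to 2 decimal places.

Sorted: 163, 185, 187, 234, 264, 309, 318, 325.
n = 8.
P25: r = 2.75; ranks 2–3 are 185, 187; interpolating gives 186.5.
P75: r = 6.25; ranks 6–7 are 309, 318; interpolating gives 311.25.
Difference: 311.25 − 186.5 = 124.75.

124.75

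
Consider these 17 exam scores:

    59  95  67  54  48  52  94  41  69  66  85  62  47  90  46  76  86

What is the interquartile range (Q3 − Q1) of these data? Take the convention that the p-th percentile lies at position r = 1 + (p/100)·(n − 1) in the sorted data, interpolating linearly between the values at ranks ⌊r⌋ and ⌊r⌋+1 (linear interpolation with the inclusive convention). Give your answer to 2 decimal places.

Sorted: 41, 46, 47, 48, 52, 54, 59, 62, 66, 67, 69, 76, 85, 86, 90, 94, 95.
n = 17.
P25: r = 5 (integer) → 52.
P75: r = 13 (integer) → 85.
Difference: 85 − 52 = 33.

33.00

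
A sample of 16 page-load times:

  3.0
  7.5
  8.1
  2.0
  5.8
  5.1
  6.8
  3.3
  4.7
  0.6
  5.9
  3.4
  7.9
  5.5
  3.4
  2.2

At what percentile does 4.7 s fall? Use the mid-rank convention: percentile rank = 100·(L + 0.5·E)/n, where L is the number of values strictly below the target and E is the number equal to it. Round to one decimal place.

46.9

Sorted: 0.6, 2.0, 2.2, 3.0, 3.3, 3.4, 3.4, 4.7, 5.1, 5.5, 5.8, 5.9, 6.8, 7.5, 7.9, 8.1.
Count below 4.7: L = 7; count equal: E = 1; n = 16.
Percentile rank = 100·(7 + 0.5·1)/16 = 100·7.5/16 = 46.88.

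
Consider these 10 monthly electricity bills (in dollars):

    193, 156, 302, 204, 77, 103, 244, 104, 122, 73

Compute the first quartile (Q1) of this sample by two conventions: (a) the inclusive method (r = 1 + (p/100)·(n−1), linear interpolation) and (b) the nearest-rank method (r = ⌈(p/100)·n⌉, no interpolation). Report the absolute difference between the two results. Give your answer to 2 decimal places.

0.25

Sorted: 73, 77, 103, 104, 122, 156, 193, 204, 244, 302.
n = 10.
(a) r = 3.25; between ranks 3 (103) and 4 (104): 103.25.
(b) the nearest-rank method: rank 3 → 103.
|103.25 − 103| = 0.25.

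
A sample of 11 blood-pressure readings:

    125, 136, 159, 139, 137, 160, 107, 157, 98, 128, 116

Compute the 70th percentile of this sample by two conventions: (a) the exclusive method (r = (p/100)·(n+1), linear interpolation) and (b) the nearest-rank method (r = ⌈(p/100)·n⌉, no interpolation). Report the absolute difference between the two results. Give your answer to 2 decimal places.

7.20

Sorted: 98, 107, 116, 125, 128, 136, 137, 139, 157, 159, 160.
n = 11.
(a) r = 8.4; between ranks 8 (139) and 9 (157): 146.2.
(b) the nearest-rank method: rank 8 → 139.
|146.2 − 139| = 7.2.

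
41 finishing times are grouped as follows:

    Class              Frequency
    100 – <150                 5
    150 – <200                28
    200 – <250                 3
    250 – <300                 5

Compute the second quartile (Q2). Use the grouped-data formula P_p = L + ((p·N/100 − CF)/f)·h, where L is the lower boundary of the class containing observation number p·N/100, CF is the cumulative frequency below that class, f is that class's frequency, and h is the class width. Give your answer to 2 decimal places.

177.68

N = 41; target position k = 50/100 · 41 = 20.5.
Cumulative frequencies: 5, 33, 36, 41.
Observation 20.5 falls in the class 150 – <200.
L = 150, CF = 5, f = 28, h = 50.
P50 = 150 + ((20.5 − 5)/28)·50 = 150 + 27.6786 = 177.679.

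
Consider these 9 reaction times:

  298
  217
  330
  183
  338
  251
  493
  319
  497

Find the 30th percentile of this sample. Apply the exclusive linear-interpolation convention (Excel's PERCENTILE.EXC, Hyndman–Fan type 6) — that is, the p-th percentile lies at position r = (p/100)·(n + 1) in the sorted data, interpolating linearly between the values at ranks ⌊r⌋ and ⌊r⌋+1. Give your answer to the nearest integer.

Sorted: 183, 217, 251, 298, 319, 330, 338, 493, 497.
n = 9.
r = (30/100)·(9 + 1) = 3.
r is an integer, so P30 is the value at rank 3: 251.

251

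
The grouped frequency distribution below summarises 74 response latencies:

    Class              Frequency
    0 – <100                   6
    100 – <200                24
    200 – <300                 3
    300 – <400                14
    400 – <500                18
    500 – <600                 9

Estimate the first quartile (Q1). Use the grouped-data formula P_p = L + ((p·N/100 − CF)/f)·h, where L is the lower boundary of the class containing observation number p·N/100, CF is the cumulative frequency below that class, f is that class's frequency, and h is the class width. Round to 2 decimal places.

152.08

N = 74; target position k = 25/100 · 74 = 18.5.
Cumulative frequencies: 6, 30, 33, 47, 65, 74.
Observation 18.5 falls in the class 100 – <200.
L = 100, CF = 6, f = 24, h = 100.
P25 = 100 + ((18.5 − 6)/24)·100 = 100 + 52.0833 = 152.083.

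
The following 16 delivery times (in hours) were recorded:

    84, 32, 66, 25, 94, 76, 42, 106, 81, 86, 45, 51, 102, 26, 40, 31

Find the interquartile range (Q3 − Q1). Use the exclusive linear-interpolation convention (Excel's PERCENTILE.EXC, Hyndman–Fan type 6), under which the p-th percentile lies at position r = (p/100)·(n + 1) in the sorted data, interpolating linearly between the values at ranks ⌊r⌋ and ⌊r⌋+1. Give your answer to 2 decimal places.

51.50

Sorted: 25, 26, 31, 32, 40, 42, 45, 51, 66, 76, 81, 84, 86, 94, 102, 106.
n = 16.
P25: r = 4.25; ranks 4–5 are 32, 40; interpolating gives 34.
P75: r = 12.75; ranks 12–13 are 84, 86; interpolating gives 85.5.
Difference: 85.5 − 34 = 51.5.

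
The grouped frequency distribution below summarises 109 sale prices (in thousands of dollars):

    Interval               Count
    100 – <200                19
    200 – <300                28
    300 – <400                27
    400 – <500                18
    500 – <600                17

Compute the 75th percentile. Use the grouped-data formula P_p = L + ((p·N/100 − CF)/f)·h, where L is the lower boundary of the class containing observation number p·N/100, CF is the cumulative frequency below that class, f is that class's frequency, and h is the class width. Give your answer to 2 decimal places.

N = 109; target position k = 75/100 · 109 = 81.75.
Cumulative frequencies: 19, 47, 74, 92, 109.
Observation 81.75 falls in the class 400 – <500.
L = 400, CF = 74, f = 18, h = 100.
P75 = 400 + ((81.75 − 74)/18)·100 = 400 + 43.0556 = 443.056.

443.06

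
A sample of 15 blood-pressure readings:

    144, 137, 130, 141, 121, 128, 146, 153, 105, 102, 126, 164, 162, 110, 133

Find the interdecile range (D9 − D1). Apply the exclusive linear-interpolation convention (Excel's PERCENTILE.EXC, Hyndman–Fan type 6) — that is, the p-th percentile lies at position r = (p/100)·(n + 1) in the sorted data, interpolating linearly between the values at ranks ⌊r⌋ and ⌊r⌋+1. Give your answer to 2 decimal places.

Sorted: 102, 105, 110, 121, 126, 128, 130, 133, 137, 141, 144, 146, 153, 162, 164.
n = 15.
P10: r = 1.6; ranks 1–2 are 102, 105; interpolating gives 103.8.
P90: r = 14.4; ranks 14–15 are 162, 164; interpolating gives 162.8.
Difference: 162.8 − 103.8 = 59.

59.00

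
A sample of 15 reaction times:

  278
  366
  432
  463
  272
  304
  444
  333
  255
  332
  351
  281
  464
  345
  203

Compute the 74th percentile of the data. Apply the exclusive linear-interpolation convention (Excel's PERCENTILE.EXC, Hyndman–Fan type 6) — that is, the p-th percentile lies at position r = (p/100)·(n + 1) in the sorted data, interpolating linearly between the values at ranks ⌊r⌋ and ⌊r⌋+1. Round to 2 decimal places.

Sorted: 203, 255, 272, 278, 281, 304, 332, 333, 345, 351, 366, 432, 444, 463, 464.
n = 15.
r = (74/100)·(15 + 1) = 11.84.
Rank 11 is 366 and rank 12 is 432.
Interpolate: 366 + 0.84·(432 − 366) = 366 + 0.84·66 = 421.44.

421.44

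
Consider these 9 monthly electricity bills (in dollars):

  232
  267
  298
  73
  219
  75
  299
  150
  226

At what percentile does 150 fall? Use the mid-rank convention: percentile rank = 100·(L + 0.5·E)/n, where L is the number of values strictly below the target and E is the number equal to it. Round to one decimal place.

Sorted: 73, 75, 150, 219, 226, 232, 267, 298, 299.
Count below 150: L = 2; count equal: E = 1; n = 9.
Percentile rank = 100·(2 + 0.5·1)/9 = 100·2.5/9 = 27.78.

27.8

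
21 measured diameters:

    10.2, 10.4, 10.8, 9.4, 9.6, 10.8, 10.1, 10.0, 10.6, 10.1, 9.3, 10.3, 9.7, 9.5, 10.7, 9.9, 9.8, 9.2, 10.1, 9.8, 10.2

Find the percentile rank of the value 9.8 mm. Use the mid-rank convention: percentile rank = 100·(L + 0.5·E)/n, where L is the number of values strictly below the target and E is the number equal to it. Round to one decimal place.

33.3

Sorted: 9.2, 9.3, 9.4, 9.5, 9.6, 9.7, 9.8, 9.8, 9.9, 10.0, 10.1, 10.1, 10.1, 10.2, 10.2, 10.3, 10.4, 10.6, 10.7, 10.8, 10.8.
Count below 9.8: L = 6; count equal: E = 2; n = 21.
Percentile rank = 100·(6 + 0.5·2)/21 = 100·7/21 = 33.33.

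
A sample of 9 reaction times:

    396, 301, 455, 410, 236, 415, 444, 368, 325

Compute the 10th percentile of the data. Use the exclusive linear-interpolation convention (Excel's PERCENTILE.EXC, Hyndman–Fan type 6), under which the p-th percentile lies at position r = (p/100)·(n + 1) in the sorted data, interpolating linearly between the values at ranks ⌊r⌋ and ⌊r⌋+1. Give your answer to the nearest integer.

236

Sorted: 236, 301, 325, 368, 396, 410, 415, 444, 455.
n = 9.
r = (10/100)·(9 + 1) = 1.
r is an integer, so P10 is the value at rank 1: 236.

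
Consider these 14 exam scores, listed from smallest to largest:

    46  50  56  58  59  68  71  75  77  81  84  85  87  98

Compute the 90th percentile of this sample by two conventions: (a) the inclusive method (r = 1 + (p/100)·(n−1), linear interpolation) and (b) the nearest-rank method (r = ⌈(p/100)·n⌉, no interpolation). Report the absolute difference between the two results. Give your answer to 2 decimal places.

0.60

n = 14.
(a) r = 12.7; between ranks 12 (85) and 13 (87): 86.4.
(b) the nearest-rank method: rank 13 → 87.
|86.4 − 87| = 0.6.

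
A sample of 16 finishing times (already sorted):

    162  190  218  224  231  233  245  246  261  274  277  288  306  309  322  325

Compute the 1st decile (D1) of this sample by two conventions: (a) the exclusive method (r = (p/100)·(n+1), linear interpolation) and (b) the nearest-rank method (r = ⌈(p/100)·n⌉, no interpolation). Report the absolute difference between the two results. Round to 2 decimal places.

n = 16.
(a) r = 1.7; between ranks 1 (162) and 2 (190): 181.6.
(b) the nearest-rank method: rank 2 → 190.
|181.6 − 190| = 8.4.

8.40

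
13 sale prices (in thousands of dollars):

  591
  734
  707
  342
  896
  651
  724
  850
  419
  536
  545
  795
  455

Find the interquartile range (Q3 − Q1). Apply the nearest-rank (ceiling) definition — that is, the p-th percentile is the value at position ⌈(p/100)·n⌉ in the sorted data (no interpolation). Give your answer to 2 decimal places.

198.00

Sorted: 342, 419, 455, 536, 545, 591, 651, 707, 724, 734, 795, 850, 896.
n = 13.
P25: rank ⌈25/100·13⌉ = 4 → 536.
P75: rank ⌈75/100·13⌉ = 10 → 734.
Difference: 734 − 536 = 198.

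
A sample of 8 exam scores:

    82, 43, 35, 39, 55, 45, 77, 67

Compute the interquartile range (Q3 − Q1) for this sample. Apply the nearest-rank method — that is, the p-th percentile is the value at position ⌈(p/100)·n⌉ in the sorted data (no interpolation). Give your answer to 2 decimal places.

Sorted: 35, 39, 43, 45, 55, 67, 77, 82.
n = 8.
P25: rank ⌈25/100·8⌉ = 2 → 39.
P75: rank ⌈75/100·8⌉ = 6 → 67.
Difference: 67 − 39 = 28.

28.00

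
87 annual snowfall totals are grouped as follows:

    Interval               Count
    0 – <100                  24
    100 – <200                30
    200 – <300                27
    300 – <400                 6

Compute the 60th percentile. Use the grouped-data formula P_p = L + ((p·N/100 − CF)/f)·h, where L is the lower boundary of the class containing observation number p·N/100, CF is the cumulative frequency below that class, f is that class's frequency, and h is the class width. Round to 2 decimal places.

194.00

N = 87; target position k = 60/100 · 87 = 52.2.
Cumulative frequencies: 24, 54, 81, 87.
Observation 52.2 falls in the class 100 – <200.
L = 100, CF = 24, f = 30, h = 100.
P60 = 100 + ((52.2 − 24)/30)·100 = 100 + 94 = 194.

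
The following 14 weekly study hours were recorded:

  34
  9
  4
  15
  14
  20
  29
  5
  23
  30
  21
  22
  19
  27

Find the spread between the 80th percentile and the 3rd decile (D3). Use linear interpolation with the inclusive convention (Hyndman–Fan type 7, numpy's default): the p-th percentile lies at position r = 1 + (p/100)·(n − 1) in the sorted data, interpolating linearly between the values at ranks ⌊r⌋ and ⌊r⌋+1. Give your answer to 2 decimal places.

12.90

Sorted: 4, 5, 9, 14, 15, 19, 20, 21, 22, 23, 27, 29, 30, 34.
n = 14.
P30: r = 4.9; ranks 4–5 are 14, 15; interpolating gives 14.9.
P80: r = 11.4; ranks 11–12 are 27, 29; interpolating gives 27.8.
Difference: 27.8 − 14.9 = 12.9.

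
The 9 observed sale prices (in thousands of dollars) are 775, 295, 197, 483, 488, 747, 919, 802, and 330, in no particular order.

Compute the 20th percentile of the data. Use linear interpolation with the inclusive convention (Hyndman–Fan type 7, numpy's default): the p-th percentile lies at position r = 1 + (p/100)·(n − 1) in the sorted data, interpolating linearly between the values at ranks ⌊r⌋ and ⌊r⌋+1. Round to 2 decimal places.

316.00

Sorted: 197, 295, 330, 483, 488, 747, 775, 802, 919.
n = 9.
r = 1 + (20/100)·(9 − 1) = 1 + 1.6 = 2.6.
Rank 2 is 295 and rank 3 is 330.
Interpolate: 295 + 0.6·(330 − 295) = 295 + 0.6·35 = 316.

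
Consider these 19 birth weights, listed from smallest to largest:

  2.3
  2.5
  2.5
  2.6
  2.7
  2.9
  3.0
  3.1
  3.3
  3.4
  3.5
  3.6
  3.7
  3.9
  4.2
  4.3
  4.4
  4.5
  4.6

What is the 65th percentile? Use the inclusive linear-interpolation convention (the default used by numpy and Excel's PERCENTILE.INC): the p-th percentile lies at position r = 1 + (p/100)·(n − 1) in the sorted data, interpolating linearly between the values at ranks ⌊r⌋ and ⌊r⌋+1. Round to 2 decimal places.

n = 19.
r = 1 + (65/100)·(19 − 1) = 1 + 11.7 = 12.7.
Rank 12 is 3.6 and rank 13 is 3.7.
Interpolate: 3.6 + 0.7·(3.7 − 3.6) = 3.6 + 0.7·0.1 = 3.67.

3.67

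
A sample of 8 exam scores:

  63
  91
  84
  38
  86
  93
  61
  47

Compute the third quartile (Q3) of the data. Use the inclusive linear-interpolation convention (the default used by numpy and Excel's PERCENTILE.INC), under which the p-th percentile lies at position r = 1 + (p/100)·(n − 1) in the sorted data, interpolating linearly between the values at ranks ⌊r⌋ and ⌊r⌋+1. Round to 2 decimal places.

87.25

Sorted: 38, 47, 61, 63, 84, 86, 91, 93.
n = 8.
r = 1 + (75/100)·(8 − 1) = 1 + 5.25 = 6.25.
Rank 6 is 86 and rank 7 is 91.
Interpolate: 86 + 0.25·(91 − 86) = 86 + 0.25·5 = 87.25.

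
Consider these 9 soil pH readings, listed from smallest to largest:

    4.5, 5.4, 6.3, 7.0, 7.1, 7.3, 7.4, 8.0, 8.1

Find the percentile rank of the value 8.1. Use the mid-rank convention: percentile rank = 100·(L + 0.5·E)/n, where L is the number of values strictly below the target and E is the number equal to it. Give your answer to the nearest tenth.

Count below 8.1: L = 8; count equal: E = 1; n = 9.
Percentile rank = 100·(8 + 0.5·1)/9 = 100·8.5/9 = 94.44.

94.4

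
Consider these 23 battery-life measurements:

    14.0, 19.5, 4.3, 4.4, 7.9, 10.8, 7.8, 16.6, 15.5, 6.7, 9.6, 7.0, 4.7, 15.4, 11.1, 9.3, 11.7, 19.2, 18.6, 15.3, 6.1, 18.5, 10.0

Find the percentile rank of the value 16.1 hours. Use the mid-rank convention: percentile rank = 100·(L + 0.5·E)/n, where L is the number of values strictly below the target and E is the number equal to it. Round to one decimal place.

78.3

Sorted: 4.3, 4.4, 4.7, 6.1, 6.7, 7.0, 7.8, 7.9, 9.3, 9.6, 10.0, 10.8, 11.1, 11.7, 14.0, 15.3, 15.4, 15.5, 16.6, 18.5, 18.6, 19.2, 19.5.
Count below 16.1: L = 18; count equal: E = 0; n = 23.
Percentile rank = 100·(18 + 0.5·0)/23 = 100·18/23 = 78.26.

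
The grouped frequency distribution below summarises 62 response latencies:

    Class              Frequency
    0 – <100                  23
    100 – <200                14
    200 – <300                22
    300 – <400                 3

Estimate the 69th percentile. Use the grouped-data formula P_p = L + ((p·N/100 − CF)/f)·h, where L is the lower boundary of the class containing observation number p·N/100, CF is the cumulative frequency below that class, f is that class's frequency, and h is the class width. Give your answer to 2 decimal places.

N = 62; target position k = 69/100 · 62 = 42.78.
Cumulative frequencies: 23, 37, 59, 62.
Observation 42.78 falls in the class 200 – <300.
L = 200, CF = 37, f = 22, h = 100.
P69 = 200 + ((42.78 − 37)/22)·100 = 200 + 26.2727 = 226.273.

226.27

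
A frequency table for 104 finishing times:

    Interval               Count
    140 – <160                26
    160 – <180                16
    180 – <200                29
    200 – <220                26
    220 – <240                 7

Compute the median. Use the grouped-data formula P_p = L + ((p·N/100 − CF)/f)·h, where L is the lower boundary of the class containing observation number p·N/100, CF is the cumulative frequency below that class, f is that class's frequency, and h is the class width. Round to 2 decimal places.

186.90

N = 104; target position k = 50/100 · 104 = 52.
Cumulative frequencies: 26, 42, 71, 97, 104.
Observation 52 falls in the class 180 – <200.
L = 180, CF = 42, f = 29, h = 20.
P50 = 180 + ((52 − 42)/29)·20 = 180 + 6.89655 = 186.897.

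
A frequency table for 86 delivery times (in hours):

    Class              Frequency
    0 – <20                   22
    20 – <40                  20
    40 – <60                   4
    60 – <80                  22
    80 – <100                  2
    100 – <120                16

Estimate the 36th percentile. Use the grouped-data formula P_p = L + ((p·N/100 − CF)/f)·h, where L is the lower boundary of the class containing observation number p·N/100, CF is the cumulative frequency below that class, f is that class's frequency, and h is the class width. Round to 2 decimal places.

28.96

N = 86; target position k = 36/100 · 86 = 30.96.
Cumulative frequencies: 22, 42, 46, 68, 70, 86.
Observation 30.96 falls in the class 20 – <40.
L = 20, CF = 22, f = 20, h = 20.
P36 = 20 + ((30.96 − 22)/20)·20 = 20 + 8.96 = 28.96.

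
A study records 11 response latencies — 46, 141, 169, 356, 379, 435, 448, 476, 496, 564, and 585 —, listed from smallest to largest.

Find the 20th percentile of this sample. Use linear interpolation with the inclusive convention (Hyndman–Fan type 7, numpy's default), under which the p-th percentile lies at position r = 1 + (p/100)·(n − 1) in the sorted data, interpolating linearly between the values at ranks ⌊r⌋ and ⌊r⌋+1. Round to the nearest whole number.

169

n = 11.
r = 1 + (20/100)·(11 − 1) = 1 + 2 = 3.
r is an integer, so P20 is the value at rank 3: 169.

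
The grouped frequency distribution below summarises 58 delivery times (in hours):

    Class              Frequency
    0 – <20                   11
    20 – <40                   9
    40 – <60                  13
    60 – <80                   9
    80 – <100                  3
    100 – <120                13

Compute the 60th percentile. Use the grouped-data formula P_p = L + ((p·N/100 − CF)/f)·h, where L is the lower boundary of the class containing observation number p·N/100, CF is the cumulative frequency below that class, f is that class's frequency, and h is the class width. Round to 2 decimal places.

N = 58; target position k = 60/100 · 58 = 34.8.
Cumulative frequencies: 11, 20, 33, 42, 45, 58.
Observation 34.8 falls in the class 60 – <80.
L = 60, CF = 33, f = 9, h = 20.
P60 = 60 + ((34.8 − 33)/9)·20 = 60 + 4 = 64.

64.00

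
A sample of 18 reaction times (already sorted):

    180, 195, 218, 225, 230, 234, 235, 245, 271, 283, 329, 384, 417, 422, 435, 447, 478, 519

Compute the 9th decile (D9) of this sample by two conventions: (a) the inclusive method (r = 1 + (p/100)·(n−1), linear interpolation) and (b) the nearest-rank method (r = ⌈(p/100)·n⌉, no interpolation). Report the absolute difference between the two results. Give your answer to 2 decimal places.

n = 18.
(a) r = 16.3; between ranks 16 (447) and 17 (478): 456.3.
(b) the nearest-rank method: rank 17 → 478.
|456.3 − 478| = 21.7.

21.70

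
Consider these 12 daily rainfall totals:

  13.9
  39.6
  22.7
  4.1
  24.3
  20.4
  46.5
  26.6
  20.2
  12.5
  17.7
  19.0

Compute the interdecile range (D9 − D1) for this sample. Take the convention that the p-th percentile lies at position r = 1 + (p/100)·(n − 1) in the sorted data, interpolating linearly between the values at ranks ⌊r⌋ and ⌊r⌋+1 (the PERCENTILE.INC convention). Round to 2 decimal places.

25.66

Sorted: 4.1, 12.5, 13.9, 17.7, 19.0, 20.2, 20.4, 22.7, 24.3, 26.6, 39.6, 46.5.
n = 12.
P10: r = 2.1; ranks 2–3 are 12.5, 13.9; interpolating gives 12.64.
P90: r = 10.9; ranks 10–11 are 26.6, 39.6; interpolating gives 38.3.
Difference: 38.3 − 12.64 = 25.66.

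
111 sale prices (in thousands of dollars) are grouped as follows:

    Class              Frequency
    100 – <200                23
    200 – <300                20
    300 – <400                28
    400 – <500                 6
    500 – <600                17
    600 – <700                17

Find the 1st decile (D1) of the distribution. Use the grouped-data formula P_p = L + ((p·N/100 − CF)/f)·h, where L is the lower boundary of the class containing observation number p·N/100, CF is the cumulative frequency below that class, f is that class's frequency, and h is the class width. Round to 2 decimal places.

148.26

N = 111; target position k = 10/100 · 111 = 11.1.
Cumulative frequencies: 23, 43, 71, 77, 94, 111.
Observation 11.1 falls in the class 100 – <200.
L = 100, CF = 0, f = 23, h = 100.
P10 = 100 + ((11.1 − 0)/23)·100 = 100 + 48.2609 = 148.261.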